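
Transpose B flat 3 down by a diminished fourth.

F sharp 3

Four letter names down from B: F.
A diminished fourth spans 4 semitones, so from Bb3 the target pitch is F#3.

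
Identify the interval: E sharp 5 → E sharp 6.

P8

E to E is the same letter name, plus an octave — that makes it an octave of some quality.
Counting semitones, E#5→E#6 is 12, which is the perfect octave.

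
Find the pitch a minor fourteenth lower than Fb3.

Gb1

The fourteenth's letter: F down seven letter names plus an octave → G.
Moving 22 semitones down from Fb3 (the size of a minor fourteenth) reaches Gb1.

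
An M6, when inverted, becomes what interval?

m3

Interval numbers invert to sum to nine: 6 + 3 = 9, so a sixth inverts to a third.
And major becomes minor under inversion, so we get a minor third.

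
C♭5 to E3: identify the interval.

Descending from Cb5 to E3 is the same interval as ascending E3 to Cb5.
E to C spans six letter names (E-F-G-A-B-C), plus an octave, so the interval is some kind of thirteenth.
E3 to Cb5 spans 19 semitones — two semitones narrower than the major thirteenth (21) — giving a diminished thirteenth.
(Equivalently, a compound diminished sixth: a diminished sixth plus an octave.)

diminished thirteenth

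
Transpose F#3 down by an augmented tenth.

Db2

Counting three letter names plus an octave down from F lands on D.
Moving 17 semitones down from F#3 (the size of an augmented tenth) reaches Db2.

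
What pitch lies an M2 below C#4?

B3

Counting two letter names down from C lands on B.
A major second spans 2 semitones, so from C#4 the target pitch is B3.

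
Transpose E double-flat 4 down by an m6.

G flat 3

Six letter names down from E: G.
A minor sixth is 8 semitones; 8 semitones down from Ebb4 gives Gb3.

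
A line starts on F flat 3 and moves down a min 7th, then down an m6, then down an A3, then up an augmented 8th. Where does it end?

Fb3 down a minor seventh → Gb2 (10 semitones).
Down a minor sixth from Gb2: Bb1 (8 semitones down).
Bb1 down an augmented third → Gbb1 (5 semitones).
Up an augmented octave from Gbb1: Gb2 (13 semitones up).

G flat 2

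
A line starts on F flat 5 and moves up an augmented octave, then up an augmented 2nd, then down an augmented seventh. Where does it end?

A flat 5

Fb5 up an augmented octave → F6 (13 semitones).
Up an augmented second from F6: G#6 (3 semitones up).
G#6 down an augmented seventh → Ab5 (12 semitones).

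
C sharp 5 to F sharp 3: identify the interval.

perfect twelfth

Descending from C#5 to F#3 is the same interval as ascending F#3 to C#5.
F to C spans five letter names (F-G-A-B-C), plus an octave, so the interval is some kind of twelfth.
The perfect twelfth spans 19 semitones, and F#3 to C#5 is exactly 19 semitones — so this is a perfect twelfth.
(Equivalently, a compound perfect fifth: a perfect fifth plus an octave.)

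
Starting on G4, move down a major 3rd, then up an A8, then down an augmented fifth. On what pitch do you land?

Ab4

A major third down from G4 is Eb4.
Up an augmented octave from Eb4: E5 (13 semitones up).
Down an augmented fifth from E5: Ab4 (8 semitones down).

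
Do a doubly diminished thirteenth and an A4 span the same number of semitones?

No

A doubly diminished thirteenth spans 18 semitones; an augmented fourth spans 6 semitones. They differ by 12.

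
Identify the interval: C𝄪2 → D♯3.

m9

C to D spans two letter names (C-D), plus an octave — that makes it a ninth of some quality.
At 13 semitones, C##2→D#3 falls one short of a major ninth: minor.
(Equivalently, a compound minor second: a minor second plus an octave.)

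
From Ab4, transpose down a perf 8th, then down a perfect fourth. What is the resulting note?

Eb3

Ab4 down a perfect octave → Ab3 (12 semitones).
Down a perfect fourth from Ab3: Eb3 (5 semitones down).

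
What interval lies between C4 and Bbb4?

diminished seventh

C to B spans seven letter names (C-D-E-F-G-A-B): a seventh.
The major seventh is 11 semitones; here we have 9, two semitones narrower: diminished.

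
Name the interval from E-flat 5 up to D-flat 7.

m14

E to D spans seven letter names (E-F-G-A-B-C-D), plus an octave, so the interval is some kind of fourteenth.
A major fourteenth would be 23 semitones, but Eb5 to Db7 is 22 — one semitone narrower, making it a minor fourteenth.
(Equivalently, a compound minor seventh: a minor seventh plus an octave.)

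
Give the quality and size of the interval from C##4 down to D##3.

minor 7th

Descending from C##4 to D##3 is the same interval as ascending D##3 to C##4.
D to C spans seven letter names (D-E-F-G-A-B-C), so the interval is some kind of seventh.
D##3 to C##4 is 10 semitones, a half step short of the major seventh (11), so this is minor.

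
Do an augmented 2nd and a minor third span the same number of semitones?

Yes

An augmented second = 3 semitones = a minor third; enharmonically equal.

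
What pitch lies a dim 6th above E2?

Counting six letter names up from E lands on C.
A diminished sixth is 7 semitones; 7 semitones up from E2 gives Cb3.

Cb3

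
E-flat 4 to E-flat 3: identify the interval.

P8

Descending from Eb4 to Eb3 is the same interval as ascending Eb3 to Eb4.
E to E is the same letter name, plus an octave: an octave.
Counting semitones, Eb3→Eb4 is 12, which is the perfect octave.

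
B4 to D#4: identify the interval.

Descending from B4 to D#4 is the same interval as ascending D#4 to B4.
D to B spans six letter names (D-E-F-G-A-B): a sixth.
At 8 semitones, D#4→B4 falls one short of a major sixth: minor.

m6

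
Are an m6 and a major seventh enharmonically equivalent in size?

A minor sixth is 8 semitones but a major seventh is 11 semitones — different sizes.

No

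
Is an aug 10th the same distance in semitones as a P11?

Both span 17 semitones: an augmented tenth and a perfect eleventh are the same chromatic distance.

Yes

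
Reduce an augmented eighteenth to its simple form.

Each octave removed subtracts seven from the number: 18 − 14 = 4.
So an augmented eighteenth is 2 octaves plus an augmented fourth. The quality is unchanged.

augmented fourth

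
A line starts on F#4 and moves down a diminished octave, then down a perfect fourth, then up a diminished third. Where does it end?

E3

A diminished octave down from F#4 is F##3.
A perfect fourth down from F##3 is C##3.
C##3 up a diminished third → E3 (2 semitones).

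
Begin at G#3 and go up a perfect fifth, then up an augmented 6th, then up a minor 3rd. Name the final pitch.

D##5

Up a perfect fifth from G#3: D#4 (7 semitones up).
Up an augmented sixth from D#4: B##4 (10 semitones up).
Up a minor third from B##4: D##5 (3 semitones up).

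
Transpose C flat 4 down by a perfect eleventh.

The eleventh's letter: C down four letter names plus an octave → G.
A perfect eleventh spans 17 semitones, so from Cb4 the target pitch is Gb2.

G flat 2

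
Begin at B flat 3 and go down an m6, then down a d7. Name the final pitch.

E sharp 2

Down a minor sixth from Bb3: D3 (8 semitones down).
Down a diminished seventh from D3: E#2 (9 semitones down).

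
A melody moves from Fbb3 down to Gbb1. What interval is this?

Descending from Fbb3 to Gbb1 is the same interval as ascending Gbb1 to Fbb3.
G to F spans seven letter names (G-A-B-C-D-E-F), plus an octave: a fourteenth.
At 22 semitones, Gbb1→Fbb3 falls one short of a major fourteenth: minor.
(Equivalently, a compound minor seventh: a minor seventh plus an octave.)

minor 14th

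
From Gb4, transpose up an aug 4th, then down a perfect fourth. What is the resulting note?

Gb4 up an augmented fourth → C5 (6 semitones).
A perfect fourth down from C5 is G4.

G4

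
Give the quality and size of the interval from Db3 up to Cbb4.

diminished seventh

D to C spans seven letter names (D-E-F-G-A-B-C): a seventh.
The major seventh is 11 semitones; here we have 9, two semitones narrower: diminished.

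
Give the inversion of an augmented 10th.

diminished 6th

First reduce the compound augmented tenth to its simple form, an augmented third.
The rule of nine gives the new number: 9 − 3 = 6, so a third becomes a sixth.
Quality inverts too: augmented becomes diminished. That makes the inversion a diminished sixth.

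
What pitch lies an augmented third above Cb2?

Three letter names up from C: E.
An augmented third spans 5 semitones, so from Cb2 the target pitch is E2.

E2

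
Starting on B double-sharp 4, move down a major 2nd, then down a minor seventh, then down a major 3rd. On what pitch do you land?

A major second down from B##4 is A##4.
A minor seventh down from A##4 is B##3.
A major third down from B##3 is G##3.

G double-sharp 3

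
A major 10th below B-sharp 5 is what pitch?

The tenth's letter: B down three letter names plus an octave → G.
A major tenth spans 16 semitones, so from B#5 the target pitch is G#4.

G-sharp 4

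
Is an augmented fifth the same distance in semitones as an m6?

Yes

An augmented fifth spans 8 semitones, and a minor sixth also spans 8 semitones — they're enharmonic.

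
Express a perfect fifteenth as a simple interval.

perfect octave

Take out an octave (7 from the number): 15 − 7 = 8.
So a perfect fifteenth is an octave plus a perfect octave. The quality is unchanged.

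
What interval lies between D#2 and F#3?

m10

D to F spans three letter names (D-E-F), plus an octave: a tenth.
A major tenth would be 16 semitones, but D#2 to F#3 is 15 — one semitone narrower, making it a minor tenth.
(Equivalently, a compound minor third: a minor third plus an octave.)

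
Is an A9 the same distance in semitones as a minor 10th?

An augmented ninth = 15 semitones = a minor tenth; enharmonically equal.

Yes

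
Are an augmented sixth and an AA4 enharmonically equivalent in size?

No

An augmented sixth is 10 semitones but a doubly augmented fourth is 7 semitones — different sizes.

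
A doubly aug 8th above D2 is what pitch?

The letter stays D (same as the start), shifted an octave up.
A doubly augmented octave is 14 semitones; 14 semitones up from D2 gives D##3.

D##3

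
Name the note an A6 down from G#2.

Counting six letter names down from G lands on B.
Moving 10 semitones down from G#2 (the size of an augmented sixth) reaches Bb1.

Bb1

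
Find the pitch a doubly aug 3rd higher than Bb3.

D##4

Counting three letter names up from B lands on D.
A doubly augmented third spans 6 semitones, so from Bb3 the target pitch is D##4.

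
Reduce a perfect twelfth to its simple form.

P5

Take out an octave (7 from the number): 12 − 7 = 5.
Quality carries through unchanged, so the simple form is a perfect fifth.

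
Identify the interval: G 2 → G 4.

G to G is the same letter name, plus 2 octaves: a fifteenth.
G2 to G4 is 24 semitones, matching the perfect fifteenth exactly, so the quality is perfect.
(Equivalently, a compound perfect octave: a perfect octave plus an octave.)

perfect fifteenth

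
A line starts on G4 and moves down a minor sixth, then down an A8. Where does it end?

G4 down a minor sixth → B3 (8 semitones).
Down an augmented octave from B3: Bb2 (13 semitones down).

Bb2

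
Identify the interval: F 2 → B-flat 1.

perfect 5th

Descending from F2 to Bb1 is the same interval as ascending Bb1 to F2.
B to F spans five letter names (B-C-D-E-F): a fifth.
Counting semitones, Bb1→F2 is 7, which is the perfect fifth.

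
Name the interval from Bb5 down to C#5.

diminished seventh

Descending from Bb5 to C#5 is the same interval as ascending C#5 to Bb5.
C to B spans seven letter names (C-D-E-F-G-A-B), so the interval is some kind of seventh.
The major seventh is 11 semitones; here we have 9, two semitones narrower: diminished.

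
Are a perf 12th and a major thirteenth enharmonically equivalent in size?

A perfect twelfth is 19 semitones but a major thirteenth is 21 semitones — different sizes.

No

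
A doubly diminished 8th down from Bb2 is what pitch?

B#1

The letter stays B (same as the start), shifted an octave down.
Moving 10 semitones down from Bb2 (the size of a doubly diminished octave) reaches B#1.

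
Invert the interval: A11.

diminished fifth

First reduce the compound augmented eleventh to its simple form, an augmented fourth.
Interval numbers invert to sum to nine: 4 + 5 = 9, so a fourth inverts to a fifth.
The quality also flips — augmented becomes diminished — giving a diminished fifth.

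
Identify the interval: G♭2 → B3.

augmented 10th

G to B spans three letter names (G-A-B), plus an octave — that makes it a tenth of some quality.
A major tenth would be 16 semitones; Gb2 to B3 is 17, one semitone wider, so the interval is augmented.
(Equivalently, a compound augmented third: an augmented third plus an octave.)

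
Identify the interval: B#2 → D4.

B to D spans three letter names (B-C-D), plus an octave: a tenth.
B#2 to D4 spans 14 semitones — two semitones narrower than the major tenth (16) — giving a diminished tenth.
(Equivalently, a compound diminished third: a diminished third plus an octave.)

d10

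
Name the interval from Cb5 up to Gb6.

perfect twelfth

C to G spans five letter names (C-D-E-F-G), plus an octave, so the interval is some kind of twelfth.
The perfect twelfth spans 19 semitones, and Cb5 to Gb6 is exactly 19 semitones — so this is a perfect twelfth.
(Equivalently, a compound perfect fifth: a perfect fifth plus an octave.)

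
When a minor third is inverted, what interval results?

M6

Inverted interval numbers add to nine, so a third pairs with a sixth (3 + 6 = 9).
The quality also flips — minor becomes major — giving a major sixth.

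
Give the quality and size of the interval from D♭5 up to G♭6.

D to G spans four letter names (D-E-F-G), plus an octave: an eleventh.
The perfect eleventh spans 17 semitones, and Db5 to Gb6 is exactly 17 semitones — so this is a perfect eleventh.
(Equivalently, a compound perfect fourth: a perfect fourth plus an octave.)

perfect eleventh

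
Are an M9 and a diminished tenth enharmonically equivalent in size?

Yes

A major ninth = 14 semitones = a diminished tenth; enharmonically equal.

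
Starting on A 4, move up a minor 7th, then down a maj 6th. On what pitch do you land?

B flat 4

A minor seventh up from A4 is G5.
G5 down a major sixth → Bb4 (9 semitones).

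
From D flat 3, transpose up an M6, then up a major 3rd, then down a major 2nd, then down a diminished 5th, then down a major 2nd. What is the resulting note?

Up a major sixth from Db3: Bb3 (9 semitones up).
Up a major third from Bb3: D4 (4 semitones up).
A major second down from D4 is C4.
Down a diminished fifth from C4: F#3 (6 semitones down).
F#3 down a major second → E3 (2 semitones).

E 3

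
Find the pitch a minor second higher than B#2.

Counting two letter names up from B lands on C.
Moving 1 semitone up from B#2 (the size of a minor second) reaches C#3.

C#3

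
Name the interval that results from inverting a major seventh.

Interval numbers invert to sum to nine: 7 + 2 = 9, so a seventh inverts to a second.
The quality also flips — major becomes minor — giving a minor second.

minor 2nd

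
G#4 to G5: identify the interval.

diminished octave

G to G is the same letter name, plus an octave — that makes it an octave of some quality.
A perfect octave would be 12 semitones; G#4 to G5 is 11, one semitone narrower, so the interval is diminished.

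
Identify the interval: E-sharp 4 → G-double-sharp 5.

E to G spans three letter names (E-F-G), plus an octave — that makes it a tenth of some quality.
E#4 to G##5 is 16 semitones, matching the major tenth exactly, so the quality is major.
(Equivalently, a compound major third: a major third plus an octave.)

M10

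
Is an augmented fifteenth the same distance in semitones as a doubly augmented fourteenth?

Yes

An augmented fifteenth spans 25 semitones, and a doubly augmented fourteenth also spans 25 semitones — they're enharmonic.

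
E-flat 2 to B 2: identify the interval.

E to B spans five letter names (E-F-G-A-B), so the interval is some kind of fifth.
A perfect fifth would be 7 semitones; Eb2 to B2 is 8, one semitone wider, so the interval is augmented.

augmented 5th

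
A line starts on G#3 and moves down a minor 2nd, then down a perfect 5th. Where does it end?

B#2

Down a minor second from G#3: F##3 (1 semitone down).
Down a perfect fifth from F##3: B#2 (7 semitones down).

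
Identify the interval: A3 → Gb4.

A to G spans seven letter names (A-B-C-D-E-F-G), so the interval is some kind of seventh.
The major seventh is 11 semitones; here we have 9, two semitones narrower: diminished.

diminished 7th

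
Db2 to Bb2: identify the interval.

major 6th

D to B spans six letter names (D-E-F-G-A-B): a sixth.
Db2 to Bb2 is 9 semitones, matching the major sixth exactly, so the quality is major.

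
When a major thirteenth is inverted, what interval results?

First reduce the compound major thirteenth to its simple form, a major sixth.
Interval numbers invert to sum to nine: 6 + 3 = 9, so a sixth inverts to a third.
And major becomes minor under inversion, so we get a minor third.

minor third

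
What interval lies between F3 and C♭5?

diminished 12th

F to C spans five letter names (F-G-A-B-C), plus an octave: a twelfth.
F3 to Cb5 spans 18 semitones — one semitone narrower than the perfect twelfth (19) — giving a diminished twelfth.
(Equivalently, a compound diminished fifth: a diminished fifth plus an octave.)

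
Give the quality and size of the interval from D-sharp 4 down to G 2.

Descending from D#4 to G2 is the same interval as ascending G2 to D#4.
G to D spans five letter names (G-A-B-C-D), plus an octave — that makes it a twelfth of some quality.
The perfect twelfth is 19 semitones; here we have 20, one semitone wider: augmented.
(Equivalently, a compound augmented fifth: an augmented fifth plus an octave.)

augmented twelfth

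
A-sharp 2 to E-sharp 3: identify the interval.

A to E spans five letter names (A-B-C-D-E), so the interval is some kind of fifth.
Counting semitones, A#2→E#3 is 7, which is the perfect fifth.

perfect 5th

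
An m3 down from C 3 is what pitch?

A 2

Three letter names down from C: A.
A minor third is 3 semitones; 3 semitones down from C3 gives A2.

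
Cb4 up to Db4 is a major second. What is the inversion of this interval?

Interval numbers invert to sum to nine: 2 + 7 = 9, so a second inverts to a seventh.
And major becomes minor under inversion, so we get a minor seventh.

m7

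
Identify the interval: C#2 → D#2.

C to D spans two letter names (C-D), so the interval is some kind of second.
The major second spans 2 semitones, and C#2 to D#2 is exactly 2 semitones — so this is a major second.

major second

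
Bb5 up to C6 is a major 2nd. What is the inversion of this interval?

The rule of nine gives the new number: 9 − 2 = 7, so a second becomes a seventh.
And major becomes minor under inversion, so we get a minor seventh.

minor 7th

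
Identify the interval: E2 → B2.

perfect fifth

E to B spans five letter names (E-F-G-A-B): a fifth.
Counting semitones, E2→B2 is 7, which is the perfect fifth.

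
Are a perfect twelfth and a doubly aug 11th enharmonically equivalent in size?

A perfect twelfth = 19 semitones = a doubly augmented eleventh; enharmonically equal.

Yes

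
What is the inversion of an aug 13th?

First reduce the compound augmented thirteenth to its simple form, an augmented sixth.
The rule of nine gives the new number: 9 − 6 = 3, so a sixth becomes a third.
And augmented becomes diminished under inversion, so we get a diminished third.

d3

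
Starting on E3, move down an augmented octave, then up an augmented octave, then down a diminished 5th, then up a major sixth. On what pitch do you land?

An augmented octave down from E3 is Eb2.
An augmented octave up from Eb2 is E3.
E3 down a diminished fifth → A#2 (6 semitones).
A major sixth up from A#2 is F##3.

F##3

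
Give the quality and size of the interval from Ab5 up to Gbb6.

diminished seventh

A to G spans seven letter names (A-B-C-D-E-F-G) — that makes it a seventh of some quality.
A major seventh would be 11 semitones; Ab5 to Gbb6 is 9, two semitones narrower, so the interval is diminished.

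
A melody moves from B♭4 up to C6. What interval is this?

B to C spans two letter names (B-C), plus an octave — that makes it a ninth of some quality.
The major ninth spans 14 semitones, and Bb4 to C6 is exactly 14 semitones — so this is a major ninth.
(Equivalently, a compound major second: a major second plus an octave.)

M9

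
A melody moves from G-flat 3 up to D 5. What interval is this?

G to D spans five letter names (G-A-B-C-D), plus an octave, so the interval is some kind of twelfth.
Gb3 to D5 spans 20 semitones — one semitone wider than the perfect twelfth (19) — giving an augmented twelfth.
(Equivalently, a compound augmented fifth: an augmented fifth plus an octave.)

A12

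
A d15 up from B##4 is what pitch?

B#6

The letter stays B (same as the start), shifted two octaves up.
A diminished fifteenth is 23 semitones; 23 semitones up from B##4 gives B#6.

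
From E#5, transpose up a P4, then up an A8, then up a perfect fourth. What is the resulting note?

D##7

A perfect fourth up from E#5 is A#5.
A#5 up an augmented octave → A##6 (13 semitones).
A##6 up a perfect fourth → D##7 (5 semitones).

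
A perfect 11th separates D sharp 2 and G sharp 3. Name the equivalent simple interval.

Take out an octave (7 from the number): 11 − 7 = 4.
Quality carries through unchanged, so the simple form is a perfect fourth.

perfect fourth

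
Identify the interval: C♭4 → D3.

diminished 7th

Descending from Cb4 to D3 is the same interval as ascending D3 to Cb4.
D to C spans seven letter names (D-E-F-G-A-B-C), so the interval is some kind of seventh.
A major seventh would be 11 semitones; D3 to Cb4 is 9, two semitones narrower, so the interval is diminished.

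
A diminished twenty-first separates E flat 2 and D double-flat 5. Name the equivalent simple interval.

d7

Subtracting seven from the interval number removes an octave: 21 − 14 = 7.
So a diminished twenty-first is 2 octaves plus a diminished seventh. The quality is unchanged.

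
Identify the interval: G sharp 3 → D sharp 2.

Descending from G#3 to D#2 is the same interval as ascending D#2 to G#3.
D to G spans four letter names (D-E-F-G), plus an octave, so the interval is some kind of eleventh.
Counting semitones, D#2→G#3 is 17, which is the perfect eleventh.
(Equivalently, a compound perfect fourth: a perfect fourth plus an octave.)

perfect eleventh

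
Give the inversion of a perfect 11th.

First reduce the compound perfect eleventh to its simple form, a perfect fourth.
The rule of nine gives the new number: 9 − 4 = 5, so a fourth becomes a fifth.
And perfect stays perfect under inversion, so we get a perfect fifth.

perfect 5th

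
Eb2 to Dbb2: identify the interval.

augmented second

Descending from Eb2 to Dbb2 is the same interval as ascending Dbb2 to Eb2.
D to E spans two letter names (D-E) — that makes it a second of some quality.
The major second is 2 semitones; here we have 3, one semitone wider: augmented.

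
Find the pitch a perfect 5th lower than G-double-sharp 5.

C-double-sharp 5

The fifth takes the letter from G down to C.
Moving 7 semitones down from G##5 (the size of a perfect fifth) reaches C##5.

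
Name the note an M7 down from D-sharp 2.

E 1

Seven letter names down from D: E.
A major seventh is 11 semitones; 11 semitones down from D#2 gives E1.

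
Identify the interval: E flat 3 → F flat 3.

minor second

E to F spans two letter names (E-F): a second.
At 1 semitone, Eb3→Fb3 falls one short of a major second: minor.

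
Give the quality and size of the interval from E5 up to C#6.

E to C spans six letter names (E-F-G-A-B-C) — that makes it a sixth of some quality.
E5 to C#6 is 9 semitones, matching the major sixth exactly, so the quality is major.

major sixth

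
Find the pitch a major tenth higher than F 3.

Counting three letter names plus an octave up from F lands on A.
A major tenth is 16 semitones; 16 semitones up from F3 gives A4.

A 4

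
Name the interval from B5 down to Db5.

Descending from B5 to Db5 is the same interval as ascending Db5 to B5.
D to B spans six letter names (D-E-F-G-A-B), so the interval is some kind of sixth.
A major sixth would be 9 semitones; Db5 to B5 is 10, one semitone wider, so the interval is augmented.

augmented sixth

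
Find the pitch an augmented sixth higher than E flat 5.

C sharp 6

The sixth takes the letter from E up to C.
An augmented sixth is 10 semitones; 10 semitones up from Eb5 gives C#6.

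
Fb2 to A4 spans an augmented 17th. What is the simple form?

augmented 3rd

Each octave removed subtracts seven from the number: 17 − 14 = 3.
Quality carries through unchanged, so the simple form is an augmented third.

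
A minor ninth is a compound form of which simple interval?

Take out an octave (7 from the number): 9 − 7 = 2.
That makes a minor ninth a compound minor second — an octave plus a minor second.

minor 2nd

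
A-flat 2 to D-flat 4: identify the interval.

perfect eleventh

A to D spans four letter names (A-B-C-D), plus an octave: an eleventh.
Ab2 to Db4 is 17 semitones, matching the perfect eleventh exactly, so the quality is perfect.
(Equivalently, a compound perfect fourth: a perfect fourth plus an octave.)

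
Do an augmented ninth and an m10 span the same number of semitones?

Yes

An augmented ninth = 15 semitones = a minor tenth; enharmonically equal.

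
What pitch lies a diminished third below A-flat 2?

The third takes the letter from A down to F.
Moving 2 semitones down from Ab2 (the size of a diminished third) reaches F#2.

F-sharp 2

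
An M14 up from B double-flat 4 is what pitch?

Counting seven letter names plus an octave up from B lands on A.
Moving 23 semitones up from Bbb4 (the size of a major fourteenth) reaches Ab6.

A flat 6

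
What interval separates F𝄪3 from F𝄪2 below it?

P8

Descending from F##3 to F##2 is the same interval as ascending F##2 to F##3.
F to F is the same letter name, plus an octave — that makes it an octave of some quality.
F##2 to F##3 is 12 semitones, matching the perfect octave exactly, so the quality is perfect.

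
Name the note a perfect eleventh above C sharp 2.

Four letters up from C (plus an octave) reaches F.
Moving 17 semitones up from C#2 (the size of a perfect eleventh) reaches F#3.

F sharp 3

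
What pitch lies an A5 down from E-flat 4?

Counting five letter names down from E lands on A.
An augmented fifth is 8 semitones; 8 semitones down from Eb4 gives Abb3.

A-double-flat 3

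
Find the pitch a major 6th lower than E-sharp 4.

G-sharp 3

Counting six letter names down from E lands on G.
Moving 9 semitones down from E#4 (the size of a major sixth) reaches G#3.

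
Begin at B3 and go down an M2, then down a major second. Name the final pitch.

G3

B3 down a major second → A3 (2 semitones).
A3 down a major second → G3 (2 semitones).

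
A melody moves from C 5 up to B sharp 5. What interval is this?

augmented 7th

C to B spans seven letter names (C-D-E-F-G-A-B), so the interval is some kind of seventh.
C5 to B#5 spans 12 semitones — one semitone wider than the major seventh (11) — giving an augmented seventh.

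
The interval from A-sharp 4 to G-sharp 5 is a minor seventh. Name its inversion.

major second

The rule of nine gives the new number: 9 − 7 = 2, so a seventh becomes a second.
And minor becomes major under inversion, so we get a major second.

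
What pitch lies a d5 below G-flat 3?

The fifth takes the letter from G down to C.
A diminished fifth spans 6 semitones, so from Gb3 the target pitch is C3.

C 3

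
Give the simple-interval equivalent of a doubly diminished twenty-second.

doubly diminished 8th

Each octave removed subtracts seven from the number: 22 − 14 = 8.
So a doubly diminished twenty-second is 2 octaves plus a doubly diminished octave. The quality is unchanged.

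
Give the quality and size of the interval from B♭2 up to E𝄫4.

B to E spans four letter names (B-C-D-E), plus an octave — that makes it an eleventh of some quality.
Bb2 to Ebb4 spans 16 semitones — one semitone narrower than the perfect eleventh (17) — giving a diminished eleventh.
(Equivalently, a compound diminished fourth: a diminished fourth plus an octave.)

diminished eleventh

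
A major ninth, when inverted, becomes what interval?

First reduce the compound major ninth to its simple form, a major second.
Interval numbers invert to sum to nine: 2 + 7 = 9, so a second inverts to a seventh.
The quality also flips — major becomes minor — giving a minor seventh.

minor seventh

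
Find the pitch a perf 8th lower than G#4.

The letter stays G (same as the start), shifted an octave down.
A perfect octave spans 12 semitones, so from G#4 the target pitch is G#3.

G#3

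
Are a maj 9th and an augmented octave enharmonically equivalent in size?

No

14 semitones (major ninth) vs 13 semitones (augmented octave): not equal.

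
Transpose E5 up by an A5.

B#5

Five letter names up from E: B.
An augmented fifth spans 8 semitones, so from E5 the target pitch is B#5.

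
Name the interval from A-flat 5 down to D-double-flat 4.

A12

Descending from Ab5 to Dbb4 is the same interval as ascending Dbb4 to Ab5.
D to A spans five letter names (D-E-F-G-A), plus an octave — that makes it a twelfth of some quality.
A perfect twelfth would be 19 semitones; Dbb4 to Ab5 is 20, one semitone wider, so the interval is augmented.
(Equivalently, a compound augmented fifth: an augmented fifth plus an octave.)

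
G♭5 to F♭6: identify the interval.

minor seventh

G to F spans seven letter names (G-A-B-C-D-E-F): a seventh.
At 10 semitones, Gb5→Fb6 falls one short of a major seventh: minor.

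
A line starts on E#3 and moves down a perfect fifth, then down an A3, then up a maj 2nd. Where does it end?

Down a perfect fifth from E#3: A#2 (7 semitones down).
Down an augmented third from A#2: F2 (5 semitones down).
F2 up a major second → G2 (2 semitones).

G2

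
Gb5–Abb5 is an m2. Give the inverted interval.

M7

Interval numbers invert to sum to nine: 2 + 7 = 9, so a second inverts to a seventh.
Quality inverts too: minor becomes major. That makes the inversion a major seventh.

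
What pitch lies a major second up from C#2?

D#2

Counting two letter names up from C lands on D.
Moving 2 semitones up from C#2 (the size of a major second) reaches D#2.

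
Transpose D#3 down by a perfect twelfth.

G#1

The twelfth's letter: D down five letter names plus an octave → G.
A perfect twelfth is 19 semitones; 19 semitones down from D#3 gives G#1.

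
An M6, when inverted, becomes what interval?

Inverted interval numbers add to nine, so a sixth pairs with a third (6 + 3 = 9).
And major becomes minor under inversion, so we get a minor third.

minor 3rd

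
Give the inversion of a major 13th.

First reduce the compound major thirteenth to its simple form, a major sixth.
Interval numbers invert to sum to nine: 6 + 3 = 9, so a sixth inverts to a third.
Quality inverts too: major becomes minor. That makes the inversion a minor third.

minor 3rd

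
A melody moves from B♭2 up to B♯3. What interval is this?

AA8

B to B is the same letter name, plus an octave — that makes it an octave of some quality.
A perfect octave would be 12 semitones; Bb2 to B#3 is 14, two semitones wider, so the interval is doubly augmented.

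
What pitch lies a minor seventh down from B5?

Counting seven letter names down from B lands on C.
A minor seventh spans 10 semitones, so from B5 the target pitch is C#5.

C#5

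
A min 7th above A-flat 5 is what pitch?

G-flat 6

Seven letter names up from A: G.
A minor seventh spans 10 semitones, so from Ab5 the target pitch is Gb6.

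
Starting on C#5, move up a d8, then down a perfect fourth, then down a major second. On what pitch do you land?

Up a diminished octave from C#5: C6 (11 semitones up).
Down a perfect fourth from C6: G5 (5 semitones down).
Down a major second from G5: F5 (2 semitones down).

F5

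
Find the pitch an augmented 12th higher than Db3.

Five letters up from D (plus an octave) reaches A.
An augmented twelfth is 20 semitones; 20 semitones up from Db3 gives A4.

A4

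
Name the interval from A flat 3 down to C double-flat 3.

augmented sixth

Descending from Ab3 to Cbb3 is the same interval as ascending Cbb3 to Ab3.
C to A spans six letter names (C-D-E-F-G-A) — that makes it a sixth of some quality.
A major sixth would be 9 semitones; Cbb3 to Ab3 is 10, one semitone wider, so the interval is augmented.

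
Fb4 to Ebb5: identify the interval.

minor seventh

F to E spans seven letter names (F-G-A-B-C-D-E) — that makes it a seventh of some quality.
A major seventh would be 11 semitones, but Fb4 to Ebb5 is 10 — one semitone narrower, making it a minor seventh.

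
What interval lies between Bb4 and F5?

perfect fifth

B to F spans five letter names (B-C-D-E-F) — that makes it a fifth of some quality.
Counting semitones, Bb4→F5 is 7, which is the perfect fifth.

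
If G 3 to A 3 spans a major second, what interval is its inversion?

The rule of nine gives the new number: 9 − 2 = 7, so a second becomes a seventh.
And major becomes minor under inversion, so we get a minor seventh.

minor 7th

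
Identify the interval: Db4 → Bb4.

major 6th

D to B spans six letter names (D-E-F-G-A-B), so the interval is some kind of sixth.
Db4 to Bb4 is 9 semitones, matching the major sixth exactly, so the quality is major.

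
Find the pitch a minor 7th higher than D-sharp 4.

C-sharp 5

The seventh takes the letter from D up to C.
A minor seventh spans 10 semitones, so from D#4 the target pitch is C#5.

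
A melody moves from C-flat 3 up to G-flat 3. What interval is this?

P5

C to G spans five letter names (C-D-E-F-G) — that makes it a fifth of some quality.
The perfect fifth spans 7 semitones, and Cb3 to Gb3 is exactly 7 semitones — so this is a perfect fifth.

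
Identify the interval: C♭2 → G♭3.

perfect twelfth

C to G spans five letter names (C-D-E-F-G), plus an octave, so the interval is some kind of twelfth.
The perfect twelfth spans 19 semitones, and Cb2 to Gb3 is exactly 19 semitones — so this is a perfect twelfth.
(Equivalently, a compound perfect fifth: a perfect fifth plus an octave.)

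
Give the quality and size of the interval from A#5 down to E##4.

diminished eleventh

Descending from A#5 to E##4 is the same interval as ascending E##4 to A#5.
E to A spans four letter names (E-F-G-A), plus an octave — that makes it an eleventh of some quality.
A perfect eleventh would be 17 semitones; E##4 to A#5 is 16, one semitone narrower, so the interval is diminished.
(Equivalently, a compound diminished fourth: a diminished fourth plus an octave.)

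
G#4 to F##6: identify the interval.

G to F spans seven letter names (G-A-B-C-D-E-F), plus an octave, so the interval is some kind of fourteenth.
G#4 to F##6 is 23 semitones, matching the major fourteenth exactly, so the quality is major.
(Equivalently, a compound major seventh: a major seventh plus an octave.)

M14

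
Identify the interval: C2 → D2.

major second

C to D spans two letter names (C-D): a second.
The major second spans 2 semitones, and C2 to D2 is exactly 2 semitones — so this is a major second.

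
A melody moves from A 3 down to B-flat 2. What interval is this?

Descending from A3 to Bb2 is the same interval as ascending Bb2 to A3.
B to A spans seven letter names (B-C-D-E-F-G-A) — that makes it a seventh of some quality.
Bb2 to A3 is 11 semitones, matching the major seventh exactly, so the quality is major.

major 7th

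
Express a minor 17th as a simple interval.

m3

Subtracting seven from the interval number removes an octave: 17 − 14 = 3.
That makes a minor seventeenth a compound minor third — 2 octaves plus a minor third.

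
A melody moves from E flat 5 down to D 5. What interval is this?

Descending from Eb5 to D5 is the same interval as ascending D5 to Eb5.
D to E spans two letter names (D-E) — that makes it a second of some quality.
D5 to Eb5 is 1 semitone, a half step short of the major second (2), so this is minor.

minor second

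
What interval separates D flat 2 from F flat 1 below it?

major 6th

Descending from Db2 to Fb1 is the same interval as ascending Fb1 to Db2.
F to D spans six letter names (F-G-A-B-C-D) — that makes it a sixth of some quality.
Counting semitones, Fb1→Db2 is 9, which is the major sixth.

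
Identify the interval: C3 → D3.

major 2nd

C to D spans two letter names (C-D) — that makes it a second of some quality.
C3 to D3 is 2 semitones, matching the major second exactly, so the quality is major.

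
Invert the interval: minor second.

M7

The rule of nine gives the new number: 9 − 2 = 7, so a second becomes a seventh.
Quality inverts too: minor becomes major. That makes the inversion a major seventh.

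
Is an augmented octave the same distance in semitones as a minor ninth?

Yes

An augmented octave = 13 semitones = a minor ninth; enharmonically equal.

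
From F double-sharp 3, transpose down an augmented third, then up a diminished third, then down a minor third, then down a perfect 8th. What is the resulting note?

An augmented third down from F##3 is D3.
Up a diminished third from D3: Fb3 (2 semitones up).
Down a minor third from Fb3: Db3 (3 semitones down).
A perfect octave down from Db3 is Db2.

D flat 2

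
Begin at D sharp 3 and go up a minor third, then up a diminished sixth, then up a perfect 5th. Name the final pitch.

A minor third up from D#3 is F#3.
A diminished sixth up from F#3 is Db4.
A perfect fifth up from Db4 is Ab4.

A flat 4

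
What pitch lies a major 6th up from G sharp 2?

The sixth takes the letter from G up to E.
Moving 9 semitones up from G#2 (the size of a major sixth) reaches E#3.

E sharp 3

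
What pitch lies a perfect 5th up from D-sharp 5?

A-sharp 5

Five letter names up from D: A.
A perfect fifth is 7 semitones; 7 semitones up from D#5 gives A#5.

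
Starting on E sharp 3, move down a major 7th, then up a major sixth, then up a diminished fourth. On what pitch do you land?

G 3

Down a major seventh from E#3: F#2 (11 semitones down).
Up a major sixth from F#2: D#3 (9 semitones up).
Up a diminished fourth from D#3: G3 (4 semitones up).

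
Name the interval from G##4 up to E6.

G to E spans six letter names (G-A-B-C-D-E), plus an octave, so the interval is some kind of thirteenth.
A major thirteenth would be 21 semitones; G##4 to E6 is 19, two semitones narrower, so the interval is diminished.
(Equivalently, a compound diminished sixth: a diminished sixth plus an octave.)

diminished 13th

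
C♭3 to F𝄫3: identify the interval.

C to F spans four letter names (C-D-E-F) — that makes it a fourth of some quality.
The perfect fourth is 5 semitones; here we have 4, one semitone narrower: diminished.

diminished 4th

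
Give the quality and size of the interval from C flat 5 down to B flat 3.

Descending from Cb5 to Bb3 is the same interval as ascending Bb3 to Cb5.
B to C spans two letter names (B-C), plus an octave — that makes it a ninth of some quality.
At 13 semitones, Bb3→Cb5 falls one short of a major ninth: minor.
(Equivalently, a compound minor second: a minor second plus an octave.)

minor ninth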